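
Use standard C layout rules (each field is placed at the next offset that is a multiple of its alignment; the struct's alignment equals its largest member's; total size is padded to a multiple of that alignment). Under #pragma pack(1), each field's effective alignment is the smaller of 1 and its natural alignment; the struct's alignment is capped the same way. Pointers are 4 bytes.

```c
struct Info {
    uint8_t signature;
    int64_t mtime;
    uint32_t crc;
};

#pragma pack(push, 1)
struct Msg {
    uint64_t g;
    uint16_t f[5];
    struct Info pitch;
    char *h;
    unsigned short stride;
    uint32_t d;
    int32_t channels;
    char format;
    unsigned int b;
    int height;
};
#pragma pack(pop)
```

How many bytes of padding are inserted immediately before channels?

Info: @0: signature [1B, align 1] → 1; +7 pad (align 8); @8: mtime [8B, align 8] → 16; @16: crc [4B, align 4] → 20; +4 tail pad (align 8); size 24, align 8
@0: g [8B, align 1] → 8
@8: f [10B, align 1] → 18
@18: pitch [24B, align 1] → 42
@42: h [4B, align 1] → 46
@46: stride [2B, align 1] → 48
@48: d [4B, align 1] → 52
@52: channels [4B, align 1] → 56

0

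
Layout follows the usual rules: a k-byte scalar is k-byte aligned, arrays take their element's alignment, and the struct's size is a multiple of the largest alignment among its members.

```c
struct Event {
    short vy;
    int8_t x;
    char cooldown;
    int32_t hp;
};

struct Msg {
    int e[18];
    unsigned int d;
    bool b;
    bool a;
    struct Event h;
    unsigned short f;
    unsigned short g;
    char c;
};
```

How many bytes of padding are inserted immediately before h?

Event: @0: vy [2B, align 2] → 2; @2: x [1B, align 1] → 3; @3: cooldown [1B, align 1] → 4; @4: hp [4B, align 4] → 8; size 8, align 4
@0: e [72B, align 4] → 72
@72: d [4B, align 4] → 76
@76: b [1B, align 1] → 77
@77: a [1B, align 1] → 78
+2 pad (align 4)
@80: h [8B, align 4] → 88

2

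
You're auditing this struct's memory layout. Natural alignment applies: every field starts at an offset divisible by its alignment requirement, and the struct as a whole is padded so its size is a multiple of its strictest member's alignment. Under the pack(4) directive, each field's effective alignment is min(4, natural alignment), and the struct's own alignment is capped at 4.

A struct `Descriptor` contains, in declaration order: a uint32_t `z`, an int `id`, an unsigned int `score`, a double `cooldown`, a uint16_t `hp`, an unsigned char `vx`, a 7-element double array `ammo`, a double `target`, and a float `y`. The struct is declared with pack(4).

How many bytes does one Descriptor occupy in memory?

z at 0 (size 4, align 4) → ends 4
id at 4 (size 4, align 4) → ends 8
score at 8 (size 4, align 4) → ends 12
cooldown at 12 (size 8, align 4) → ends 20
hp at 20 (size 2, align 2) → ends 22
vx at 22 (size 1, align 1) → ends 23
pad 1 to align 4 for ammo
ammo at 24 (size 56, align 4) → ends 80
target at 80 (size 8, align 4) → ends 88
y at 88 (size 4, align 4) → ends 92
total 92 bytes, alignment 4

92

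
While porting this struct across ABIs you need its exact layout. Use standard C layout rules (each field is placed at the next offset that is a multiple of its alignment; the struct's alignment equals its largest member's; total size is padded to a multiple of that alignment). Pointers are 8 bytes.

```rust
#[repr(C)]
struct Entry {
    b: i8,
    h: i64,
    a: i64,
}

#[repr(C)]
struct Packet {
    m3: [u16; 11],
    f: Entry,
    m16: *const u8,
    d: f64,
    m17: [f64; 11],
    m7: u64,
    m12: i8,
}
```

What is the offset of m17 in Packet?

Entry: b at 0 (size 1, align 1) → ends 1; pad 7 to align 8 for h; h at 8 (size 8, align 8) → ends 16; a at 16 (size 8, align 8) → ends 24; total 24 bytes, alignment 8
m3 at 0 (size 22, align 2) → ends 22
pad 2 to align 8 for f
f at 24 (size 24, align 8) → ends 48
m16 at 48 (size 8, align 8) → ends 56
d at 56 (size 8, align 8) → ends 64
m17 at 64 (size 88, align 8) → ends 152

64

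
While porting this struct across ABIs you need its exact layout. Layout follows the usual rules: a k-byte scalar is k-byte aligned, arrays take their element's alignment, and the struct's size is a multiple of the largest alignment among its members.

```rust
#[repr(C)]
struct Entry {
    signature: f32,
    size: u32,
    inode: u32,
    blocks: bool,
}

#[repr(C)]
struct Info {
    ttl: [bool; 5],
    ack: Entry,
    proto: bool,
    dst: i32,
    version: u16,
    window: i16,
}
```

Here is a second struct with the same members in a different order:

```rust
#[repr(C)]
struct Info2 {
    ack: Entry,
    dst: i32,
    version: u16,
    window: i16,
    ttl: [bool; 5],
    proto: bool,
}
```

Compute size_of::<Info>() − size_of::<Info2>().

4

Entry: @0: signature [4B, align 4] → 4; @4: size [4B, align 4] → 8; @8: inode [4B, align 4] → 12; @12: blocks [1B, align 1] → 13; +3 tail pad (align 4); size 16, align 4
@0: ttl [5B, align 1] → 5
+3 pad (align 4)
@8: ack [16B, align 4] → 24
@24: proto [1B, align 1] → 25
+3 pad (align 4)
@28: dst [4B, align 4] → 32
@32: version [2B, align 2] → 34
@34: window [2B, align 2] → 36
size 36, align 4
— Info2 —
@0: ack [16B, align 4] → 16
@16: dst [4B, align 4] → 20
@20: version [2B, align 2] → 22
@22: window [2B, align 2] → 24
@24: ttl [5B, align 1] → 29
@29: proto [1B, align 1] → 30
+2 tail pad (align 4)
size 32, align 4
36 − 32 = 4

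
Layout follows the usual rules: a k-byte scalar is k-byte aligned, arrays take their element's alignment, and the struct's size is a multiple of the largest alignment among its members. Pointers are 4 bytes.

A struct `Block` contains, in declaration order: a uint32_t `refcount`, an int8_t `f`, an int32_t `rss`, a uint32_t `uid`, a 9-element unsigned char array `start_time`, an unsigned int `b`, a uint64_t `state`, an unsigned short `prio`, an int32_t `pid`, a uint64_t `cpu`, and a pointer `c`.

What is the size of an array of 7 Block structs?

448

0..4  refcount  (4B, 4-aligned)
4..5  f  (1B, 1-aligned)
5..8  -- padding (3B)
8..12  rss  (4B, 4-aligned)
12..16  uid  (4B, 4-aligned)
16..25  start_time  (9B, 1-aligned)
25..28  -- padding (3B)
28..32  b  (4B, 4-aligned)
32..40  state  (8B, 8-aligned)
40..42  prio  (2B, 2-aligned)
42..44  -- padding (2B)
44..48  pid  (4B, 4-aligned)
48..56  cpu  (8B, 8-aligned)
56..60  c  (4B, 4-aligned)
60..64  -- tail padding (4B)
sizeof = 64, alignof = 8
array of 7: 7 × 64 = 448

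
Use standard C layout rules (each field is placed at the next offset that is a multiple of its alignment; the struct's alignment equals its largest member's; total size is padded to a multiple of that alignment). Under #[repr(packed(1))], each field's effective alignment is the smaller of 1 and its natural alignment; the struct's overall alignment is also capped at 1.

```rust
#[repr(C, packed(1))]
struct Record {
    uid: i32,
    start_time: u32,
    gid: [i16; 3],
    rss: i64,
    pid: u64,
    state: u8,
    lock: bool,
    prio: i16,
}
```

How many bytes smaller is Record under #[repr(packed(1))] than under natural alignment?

6

natural layout:
  0..4  uid  (4B, 4-aligned)
  4..8  start_time  (4B, 4-aligned)
  8..14  gid  (6B, 2-aligned)
  14..16  -- padding (2B)
  16..24  rss  (8B, 8-aligned)
  24..32  pid  (8B, 8-aligned)
  32..33  state  (1B, 1-aligned)
  33..34  lock  (1B, 1-aligned)
  34..36  prio  (2B, 2-aligned)
  36..40  -- tail padding (4B)
  sizeof = 40, alignof = 8
packed(1) layout:
  0..4  uid  (4B, 1-aligned)
  4..8  start_time  (4B, 1-aligned)
  8..14  gid  (6B, 1-aligned)
  14..22  rss  (8B, 1-aligned)
  22..30  pid  (8B, 1-aligned)
  30..31  state  (1B, 1-aligned)
  31..32  lock  (1B, 1-aligned)
  32..34  prio  (2B, 1-aligned)
  sizeof = 34, alignof = 1
40 − 34 = 6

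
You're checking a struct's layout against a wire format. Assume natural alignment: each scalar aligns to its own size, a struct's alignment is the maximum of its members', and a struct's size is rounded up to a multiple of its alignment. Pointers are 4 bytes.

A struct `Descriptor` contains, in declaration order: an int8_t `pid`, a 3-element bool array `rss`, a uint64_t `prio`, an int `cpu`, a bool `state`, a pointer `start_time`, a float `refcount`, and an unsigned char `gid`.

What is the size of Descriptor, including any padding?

0..1  pid  (1B, 1-aligned)
1..4  rss  (3B, 1-aligned)
4..8  -- padding (4B)
8..16  prio  (8B, 8-aligned)
16..20  cpu  (4B, 4-aligned)
20..21  state  (1B, 1-aligned)
21..24  -- padding (3B)
24..28  start_time  (4B, 4-aligned)
28..32  refcount  (4B, 4-aligned)
32..33  gid  (1B, 1-aligned)
33..40  -- tail padding (7B)
sizeof = 40, alignof = 8

40 bytes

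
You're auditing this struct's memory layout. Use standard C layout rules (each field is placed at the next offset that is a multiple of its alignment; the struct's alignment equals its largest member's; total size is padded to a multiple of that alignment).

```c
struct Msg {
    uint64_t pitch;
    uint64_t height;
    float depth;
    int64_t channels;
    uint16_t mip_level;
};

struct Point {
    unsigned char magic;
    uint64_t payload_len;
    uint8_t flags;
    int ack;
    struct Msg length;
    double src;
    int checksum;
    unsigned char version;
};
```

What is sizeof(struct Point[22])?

Msg: pitch at 0 (size 8, align 8) → ends 8; height at 8 (size 8, align 8) → ends 16; depth at 16 (size 4, align 4) → ends 20; pad 4 to align 8 for channels; channels at 24 (size 8, align 8) → ends 32; mip_level at 32 (size 2, align 2) → ends 34; tail pad 6 to reach multiple of 8; total 40 bytes, alignment 8
magic at 0 (size 1, align 1) → ends 1
pad 7 to align 8 for payload_len
payload_len at 8 (size 8, align 8) → ends 16
flags at 16 (size 1, align 1) → ends 17
pad 3 to align 4 for ack
ack at 20 (size 4, align 4) → ends 24
length at 24 (size 40, align 8) → ends 64
src at 64 (size 8, align 8) → ends 72
checksum at 72 (size 4, align 4) → ends 76
version at 76 (size 1, align 1) → ends 77
tail pad 3 to reach multiple of 8
total 80 bytes, alignment 8
array of 22: 22 × 80 = 1760

1760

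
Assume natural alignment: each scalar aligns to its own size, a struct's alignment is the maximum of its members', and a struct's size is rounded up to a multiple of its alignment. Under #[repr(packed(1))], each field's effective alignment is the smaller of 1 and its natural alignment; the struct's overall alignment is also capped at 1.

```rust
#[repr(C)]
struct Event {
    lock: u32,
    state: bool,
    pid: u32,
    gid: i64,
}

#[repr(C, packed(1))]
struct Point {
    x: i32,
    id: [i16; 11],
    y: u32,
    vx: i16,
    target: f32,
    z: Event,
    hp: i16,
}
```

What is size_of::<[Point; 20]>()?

1240

Event: lock at 0 (size 4, align 4) → ends 4; state at 4 (size 1, align 1) → ends 5; pad 3 to align 4 for pid; pid at 8 (size 4, align 4) → ends 12; pad 4 to align 8 for gid; gid at 16 (size 8, align 8) → ends 24; total 24 bytes, alignment 8
x at 0 (size 4, align 1) → ends 4
id at 4 (size 22, align 1) → ends 26
y at 26 (size 4, align 1) → ends 30
vx at 30 (size 2, align 1) → ends 32
target at 32 (size 4, align 1) → ends 36
z at 36 (size 24, align 1) → ends 60
hp at 60 (size 2, align 1) → ends 62
total 62 bytes, alignment 1
array of 20: 20 × 62 = 1240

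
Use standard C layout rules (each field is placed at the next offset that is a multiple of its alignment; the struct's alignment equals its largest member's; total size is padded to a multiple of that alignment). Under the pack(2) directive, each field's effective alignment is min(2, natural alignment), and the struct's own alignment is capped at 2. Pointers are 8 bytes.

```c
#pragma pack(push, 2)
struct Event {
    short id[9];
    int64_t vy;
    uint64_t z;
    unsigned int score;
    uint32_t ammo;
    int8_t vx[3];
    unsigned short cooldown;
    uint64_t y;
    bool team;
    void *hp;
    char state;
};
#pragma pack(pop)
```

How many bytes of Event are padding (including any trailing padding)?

id at 0 (size 18, align 2) → ends 18
vy at 18 (size 8, align 2) → ends 26
z at 26 (size 8, align 2) → ends 34
score at 34 (size 4, align 2) → ends 38
ammo at 38 (size 4, align 2) → ends 42
vx at 42 (size 3, align 1) → ends 45
pad 1 to align 2 for cooldown
cooldown at 46 (size 2, align 2) → ends 48
y at 48 (size 8, align 2) → ends 56
team at 56 (size 1, align 1) → ends 57
pad 1 to align 2 for hp
hp at 58 (size 8, align 2) → ends 66
state at 66 (size 1, align 1) → ends 67
tail pad 1 to reach multiple of 2
total 68 bytes, alignment 2
data bytes 65, size 68 → padding 3

3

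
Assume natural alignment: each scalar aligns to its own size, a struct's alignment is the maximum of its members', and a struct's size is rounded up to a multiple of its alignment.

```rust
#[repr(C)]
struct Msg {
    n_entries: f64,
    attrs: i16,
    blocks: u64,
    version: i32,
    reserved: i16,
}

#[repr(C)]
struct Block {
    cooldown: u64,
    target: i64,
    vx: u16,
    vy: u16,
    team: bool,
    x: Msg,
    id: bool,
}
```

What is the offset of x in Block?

24

Msg: 0..8  n_entries  (8B, 8-aligned); 8..10  attrs  (2B, 2-aligned); 10..16  -- padding (6B); 16..24  blocks  (8B, 8-aligned); 24..28  version  (4B, 4-aligned); 28..30  reserved  (2B, 2-aligned); 30..32  -- tail padding (2B); sizeof = 32, alignof = 8
0..8  cooldown  (8B, 8-aligned)
8..16  target  (8B, 8-aligned)
16..18  vx  (2B, 2-aligned)
18..20  vy  (2B, 2-aligned)
20..21  team  (1B, 1-aligned)
21..24  -- padding (3B)
24..56  x  (32B, 8-aligned)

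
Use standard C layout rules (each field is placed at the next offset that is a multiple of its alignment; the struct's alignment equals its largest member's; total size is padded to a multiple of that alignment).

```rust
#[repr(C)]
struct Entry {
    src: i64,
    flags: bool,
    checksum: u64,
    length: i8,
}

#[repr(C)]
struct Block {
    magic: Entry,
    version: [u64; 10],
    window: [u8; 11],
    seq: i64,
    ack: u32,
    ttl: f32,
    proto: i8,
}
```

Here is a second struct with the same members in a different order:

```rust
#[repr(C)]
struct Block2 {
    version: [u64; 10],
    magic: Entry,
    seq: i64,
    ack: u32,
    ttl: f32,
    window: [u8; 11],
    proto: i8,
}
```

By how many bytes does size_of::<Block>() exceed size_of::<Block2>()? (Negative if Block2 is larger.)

Entry: 0..8  src  (8B, 8-aligned); 8..9  flags  (1B, 1-aligned); 9..16  -- padding (7B); 16..24  checksum  (8B, 8-aligned); 24..25  length  (1B, 1-aligned); 25..32  -- tail padding (7B); sizeof = 32, alignof = 8
0..32  magic  (32B, 8-aligned)
32..112  version  (80B, 8-aligned)
112..123  window  (11B, 1-aligned)
123..128  -- padding (5B)
128..136  seq  (8B, 8-aligned)
136..140  ack  (4B, 4-aligned)
140..144  ttl  (4B, 4-aligned)
144..145  proto  (1B, 1-aligned)
145..152  -- tail padding (7B)
sizeof = 152, alignof = 8
— Block2 —
0..80  version  (80B, 8-aligned)
80..112  magic  (32B, 8-aligned)
112..120  seq  (8B, 8-aligned)
120..124  ack  (4B, 4-aligned)
124..128  ttl  (4B, 4-aligned)
128..139  window  (11B, 1-aligned)
139..140  proto  (1B, 1-aligned)
140..144  -- tail padding (4B)
sizeof = 144, alignof = 8
152 − 144 = 8

8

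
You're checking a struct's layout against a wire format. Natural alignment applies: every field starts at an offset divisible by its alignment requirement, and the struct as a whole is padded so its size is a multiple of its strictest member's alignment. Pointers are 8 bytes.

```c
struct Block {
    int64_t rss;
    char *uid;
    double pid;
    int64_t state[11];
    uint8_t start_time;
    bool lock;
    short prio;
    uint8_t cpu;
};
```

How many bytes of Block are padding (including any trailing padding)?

0..8  rss  (8B, 8-aligned)
8..16  uid  (8B, 8-aligned)
16..24  pid  (8B, 8-aligned)
24..112  state  (88B, 8-aligned)
112..113  start_time  (1B, 1-aligned)
113..114  lock  (1B, 1-aligned)
114..116  prio  (2B, 2-aligned)
116..117  cpu  (1B, 1-aligned)
117..120  -- tail padding (3B)
sizeof = 120, alignof = 8
data bytes 117, size 120 → padding 3

3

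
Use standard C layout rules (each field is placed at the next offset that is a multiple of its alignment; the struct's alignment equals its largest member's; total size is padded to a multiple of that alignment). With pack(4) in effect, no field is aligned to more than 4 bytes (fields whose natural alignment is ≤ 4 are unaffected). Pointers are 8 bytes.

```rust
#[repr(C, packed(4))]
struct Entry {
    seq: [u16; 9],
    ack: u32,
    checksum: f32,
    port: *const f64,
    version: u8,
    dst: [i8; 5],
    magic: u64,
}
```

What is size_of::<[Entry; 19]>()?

988

seq at 0 (size 18, align 2) → ends 18
pad 2 to align 4 for ack
ack at 20 (size 4, align 4) → ends 24
checksum at 24 (size 4, align 4) → ends 28
port at 28 (size 8, align 4) → ends 36
version at 36 (size 1, align 1) → ends 37
dst at 37 (size 5, align 1) → ends 42
pad 2 to align 4 for magic
magic at 44 (size 8, align 4) → ends 52
total 52 bytes, alignment 4
array of 19: 19 × 52 = 988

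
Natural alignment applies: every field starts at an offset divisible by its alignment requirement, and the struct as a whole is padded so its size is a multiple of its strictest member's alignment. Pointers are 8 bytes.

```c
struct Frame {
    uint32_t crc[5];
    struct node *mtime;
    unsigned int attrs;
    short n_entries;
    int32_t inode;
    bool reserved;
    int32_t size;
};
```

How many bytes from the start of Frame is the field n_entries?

crc at 0 (size 20, align 4) → ends 20
pad 4 to align 8 for mtime
mtime at 24 (size 8, align 8) → ends 32
attrs at 32 (size 4, align 4) → ends 36
n_entries at 36 (size 2, align 2) → ends 38

36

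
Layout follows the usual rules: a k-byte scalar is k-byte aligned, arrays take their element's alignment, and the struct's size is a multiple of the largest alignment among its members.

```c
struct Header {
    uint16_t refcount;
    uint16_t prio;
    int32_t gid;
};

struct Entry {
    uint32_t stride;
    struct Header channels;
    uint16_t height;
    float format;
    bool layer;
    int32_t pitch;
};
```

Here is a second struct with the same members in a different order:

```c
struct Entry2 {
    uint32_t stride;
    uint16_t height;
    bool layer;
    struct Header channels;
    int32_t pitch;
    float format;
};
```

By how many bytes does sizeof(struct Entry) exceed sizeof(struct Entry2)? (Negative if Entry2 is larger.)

Header: 0..2  refcount  (2B, 2-aligned); 2..4  prio  (2B, 2-aligned); 4..8  gid  (4B, 4-aligned); sizeof = 8, alignof = 4
0..4  stride  (4B, 4-aligned)
4..12  channels  (8B, 4-aligned)
12..14  height  (2B, 2-aligned)
14..16  -- padding (2B)
16..20  format  (4B, 4-aligned)
20..21  layer  (1B, 1-aligned)
21..24  -- padding (3B)
24..28  pitch  (4B, 4-aligned)
sizeof = 28, alignof = 4
— Entry2 —
0..4  stride  (4B, 4-aligned)
4..6  height  (2B, 2-aligned)
6..7  layer  (1B, 1-aligned)
7..8  -- padding (1B)
8..16  channels  (8B, 4-aligned)
16..20  pitch  (4B, 4-aligned)
20..24  format  (4B, 4-aligned)
sizeof = 24, alignof = 4
28 − 24 = 4

4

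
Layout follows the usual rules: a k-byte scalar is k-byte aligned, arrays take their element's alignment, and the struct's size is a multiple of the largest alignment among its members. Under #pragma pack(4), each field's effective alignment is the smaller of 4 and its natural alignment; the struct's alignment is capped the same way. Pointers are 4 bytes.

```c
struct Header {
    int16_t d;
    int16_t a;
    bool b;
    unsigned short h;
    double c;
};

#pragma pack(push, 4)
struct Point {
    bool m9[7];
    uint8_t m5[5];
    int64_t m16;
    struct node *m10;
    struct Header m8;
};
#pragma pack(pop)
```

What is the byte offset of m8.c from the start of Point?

32

Header: 0..2  d  (2B, 2-aligned); 2..4  a  (2B, 2-aligned); 4..5  b  (1B, 1-aligned); 5..6  -- padding (1B); 6..8  h  (2B, 2-aligned); 8..16  c  (8B, 8-aligned); sizeof = 16, alignof = 8
0..7  m9  (7B, 1-aligned)
7..12  m5  (5B, 1-aligned)
12..20  m16  (8B, 4-aligned)
20..24  m10  (4B, 4-aligned)
24..40  m8  (16B, 4-aligned)
within Header: c at 8
24 + 8 = 32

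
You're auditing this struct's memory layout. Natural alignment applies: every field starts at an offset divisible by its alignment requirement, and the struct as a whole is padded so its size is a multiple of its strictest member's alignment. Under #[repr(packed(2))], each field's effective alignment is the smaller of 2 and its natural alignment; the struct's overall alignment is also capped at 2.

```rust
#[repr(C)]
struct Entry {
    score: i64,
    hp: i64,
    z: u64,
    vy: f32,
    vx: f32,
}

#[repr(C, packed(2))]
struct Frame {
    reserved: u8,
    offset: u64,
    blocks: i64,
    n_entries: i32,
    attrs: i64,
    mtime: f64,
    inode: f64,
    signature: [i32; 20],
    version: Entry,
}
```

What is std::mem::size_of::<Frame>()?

Entry: @0: score [8B, align 8] → 8; @8: hp [8B, align 8] → 16; @16: z [8B, align 8] → 24; @24: vy [4B, align 4] → 28; @28: vx [4B, align 4] → 32; size 32, align 8
@0: reserved [1B, align 1] → 1
+1 pad (align 2)
@2: offset [8B, align 2] → 10
@10: blocks [8B, align 2] → 18
@18: n_entries [4B, align 2] → 22
@22: attrs [8B, align 2] → 30
@30: mtime [8B, align 2] → 38
@38: inode [8B, align 2] → 46
@46: signature [80B, align 2] → 126
@126: version [32B, align 2] → 158
size 158, align 2

158 bytes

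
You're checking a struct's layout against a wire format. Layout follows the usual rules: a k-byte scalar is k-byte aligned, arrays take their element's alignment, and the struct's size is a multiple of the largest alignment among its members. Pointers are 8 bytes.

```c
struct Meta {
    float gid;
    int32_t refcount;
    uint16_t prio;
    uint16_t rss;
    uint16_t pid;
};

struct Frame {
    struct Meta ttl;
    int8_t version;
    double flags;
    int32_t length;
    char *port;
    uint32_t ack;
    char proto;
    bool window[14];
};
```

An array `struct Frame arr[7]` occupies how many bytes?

Meta: 0..4  gid  (4B, 4-aligned); 4..8  refcount  (4B, 4-aligned); 8..10  prio  (2B, 2-aligned); 10..12  rss  (2B, 2-aligned); 12..14  pid  (2B, 2-aligned); 14..16  -- tail padding (2B); sizeof = 16, alignof = 4
0..16  ttl  (16B, 4-aligned)
16..17  version  (1B, 1-aligned)
17..24  -- padding (7B)
24..32  flags  (8B, 8-aligned)
32..36  length  (4B, 4-aligned)
36..40  -- padding (4B)
40..48  port  (8B, 8-aligned)
48..52  ack  (4B, 4-aligned)
52..53  proto  (1B, 1-aligned)
53..67  window  (14B, 1-aligned)
67..72  -- tail padding (5B)
sizeof = 72, alignof = 8
array of 7: 7 × 72 = 504

504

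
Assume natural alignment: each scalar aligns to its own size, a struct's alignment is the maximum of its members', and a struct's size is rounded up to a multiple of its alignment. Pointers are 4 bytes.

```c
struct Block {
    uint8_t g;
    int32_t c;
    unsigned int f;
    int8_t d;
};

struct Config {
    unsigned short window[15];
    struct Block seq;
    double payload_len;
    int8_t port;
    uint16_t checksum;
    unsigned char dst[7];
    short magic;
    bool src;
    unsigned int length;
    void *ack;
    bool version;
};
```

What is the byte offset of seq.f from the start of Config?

40

Block: g at 0 (size 1, align 1) → ends 1; pad 3 to align 4 for c; c at 4 (size 4, align 4) → ends 8; f at 8 (size 4, align 4) → ends 12; d at 12 (size 1, align 1) → ends 13; tail pad 3 to reach multiple of 4; total 16 bytes, alignment 4
window at 0 (size 30, align 2) → ends 30
pad 2 to align 4 for seq
seq at 32 (size 16, align 4) → ends 48
within Block: f at 8
32 + 8 = 40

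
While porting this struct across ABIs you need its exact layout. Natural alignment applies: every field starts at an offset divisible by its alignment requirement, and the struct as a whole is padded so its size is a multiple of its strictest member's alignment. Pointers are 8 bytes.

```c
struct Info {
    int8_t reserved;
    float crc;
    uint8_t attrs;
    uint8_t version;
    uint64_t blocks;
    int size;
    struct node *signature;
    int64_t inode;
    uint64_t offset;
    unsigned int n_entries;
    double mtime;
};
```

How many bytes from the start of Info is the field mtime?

64

reserved at 0 (size 1, align 1) → ends 1
pad 3 to align 4 for crc
crc at 4 (size 4, align 4) → ends 8
attrs at 8 (size 1, align 1) → ends 9
version at 9 (size 1, align 1) → ends 10
pad 6 to align 8 for blocks
blocks at 16 (size 8, align 8) → ends 24
size at 24 (size 4, align 4) → ends 28
pad 4 to align 8 for signature
signature at 32 (size 8, align 8) → ends 40
inode at 40 (size 8, align 8) → ends 48
offset at 48 (size 8, align 8) → ends 56
n_entries at 56 (size 4, align 4) → ends 60
pad 4 to align 8 for mtime
mtime at 64 (size 8, align 8) → ends 72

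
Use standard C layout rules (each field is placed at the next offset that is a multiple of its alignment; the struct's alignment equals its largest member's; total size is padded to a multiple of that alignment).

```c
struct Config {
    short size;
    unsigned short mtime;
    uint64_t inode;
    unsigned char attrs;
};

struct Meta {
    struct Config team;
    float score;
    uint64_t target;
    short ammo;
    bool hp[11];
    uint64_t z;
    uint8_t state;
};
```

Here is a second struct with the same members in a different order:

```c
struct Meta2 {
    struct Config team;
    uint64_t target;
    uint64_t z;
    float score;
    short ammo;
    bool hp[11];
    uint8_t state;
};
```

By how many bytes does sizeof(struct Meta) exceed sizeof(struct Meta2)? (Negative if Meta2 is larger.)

8

Config: @0: size [2B, align 2] → 2; @2: mtime [2B, align 2] → 4; +4 pad (align 8); @8: inode [8B, align 8] → 16; @16: attrs [1B, align 1] → 17; +7 tail pad (align 8); size 24, align 8
@0: team [24B, align 8] → 24
@24: score [4B, align 4] → 28
+4 pad (align 8)
@32: target [8B, align 8] → 40
@40: ammo [2B, align 2] → 42
@42: hp [11B, align 1] → 53
+3 pad (align 8)
@56: z [8B, align 8] → 64
@64: state [1B, align 1] → 65
+7 tail pad (align 8)
size 72, align 8
— Meta2 —
@0: team [24B, align 8] → 24
@24: target [8B, align 8] → 32
@32: z [8B, align 8] → 40
@40: score [4B, align 4] → 44
@44: ammo [2B, align 2] → 46
@46: hp [11B, align 1] → 57
@57: state [1B, align 1] → 58
+6 tail pad (align 8)
size 64, align 8
72 − 64 = 8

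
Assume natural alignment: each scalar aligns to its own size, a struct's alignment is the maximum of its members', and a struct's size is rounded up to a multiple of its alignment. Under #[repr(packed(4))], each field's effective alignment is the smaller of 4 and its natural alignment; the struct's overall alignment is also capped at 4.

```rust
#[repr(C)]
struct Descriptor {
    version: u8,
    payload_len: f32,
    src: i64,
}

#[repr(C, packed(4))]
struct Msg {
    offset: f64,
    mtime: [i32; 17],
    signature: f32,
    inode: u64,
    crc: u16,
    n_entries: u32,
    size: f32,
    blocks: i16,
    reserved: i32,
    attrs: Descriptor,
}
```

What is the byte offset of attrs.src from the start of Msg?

Descriptor: 0..1  version  (1B, 1-aligned); 1..4  -- padding (3B); 4..8  payload_len  (4B, 4-aligned); 8..16  src  (8B, 8-aligned); sizeof = 16, alignof = 8
0..8  offset  (8B, 4-aligned)
8..76  mtime  (68B, 4-aligned)
76..80  signature  (4B, 4-aligned)
80..88  inode  (8B, 4-aligned)
88..90  crc  (2B, 2-aligned)
90..92  -- padding (2B)
92..96  n_entries  (4B, 4-aligned)
96..100  size  (4B, 4-aligned)
100..102  blocks  (2B, 2-aligned)
102..104  -- padding (2B)
104..108  reserved  (4B, 4-aligned)
108..124  attrs  (16B, 4-aligned)
within Descriptor: src at 8
108 + 8 = 116

116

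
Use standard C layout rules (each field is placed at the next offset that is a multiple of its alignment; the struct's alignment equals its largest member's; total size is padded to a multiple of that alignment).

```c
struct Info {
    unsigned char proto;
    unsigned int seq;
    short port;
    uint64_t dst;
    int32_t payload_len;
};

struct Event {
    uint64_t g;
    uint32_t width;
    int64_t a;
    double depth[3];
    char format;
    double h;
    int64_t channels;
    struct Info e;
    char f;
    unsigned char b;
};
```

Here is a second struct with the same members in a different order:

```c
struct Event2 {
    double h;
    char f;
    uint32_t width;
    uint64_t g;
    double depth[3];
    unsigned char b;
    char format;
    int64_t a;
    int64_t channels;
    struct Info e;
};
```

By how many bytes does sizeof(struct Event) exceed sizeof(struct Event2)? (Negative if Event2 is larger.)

Info: proto at 0 (size 1, align 1) → ends 1; pad 3 to align 4 for seq; seq at 4 (size 4, align 4) → ends 8; port at 8 (size 2, align 2) → ends 10; pad 6 to align 8 for dst; dst at 16 (size 8, align 8) → ends 24; payload_len at 24 (size 4, align 4) → ends 28; tail pad 4 to reach multiple of 8; total 32 bytes, alignment 8
g at 0 (size 8, align 8) → ends 8
width at 8 (size 4, align 4) → ends 12
pad 4 to align 8 for a
a at 16 (size 8, align 8) → ends 24
depth at 24 (size 24, align 8) → ends 48
format at 48 (size 1, align 1) → ends 49
pad 7 to align 8 for h
h at 56 (size 8, align 8) → ends 64
channels at 64 (size 8, align 8) → ends 72
e at 72 (size 32, align 8) → ends 104
f at 104 (size 1, align 1) → ends 105
b at 105 (size 1, align 1) → ends 106
tail pad 6 to reach multiple of 8
total 112 bytes, alignment 8
— Event2 —
h at 0 (size 8, align 8) → ends 8
f at 8 (size 1, align 1) → ends 9
pad 3 to align 4 for width
width at 12 (size 4, align 4) → ends 16
g at 16 (size 8, align 8) → ends 24
depth at 24 (size 24, align 8) → ends 48
b at 48 (size 1, align 1) → ends 49
format at 49 (size 1, align 1) → ends 50
pad 6 to align 8 for a
a at 56 (size 8, align 8) → ends 64
channels at 64 (size 8, align 8) → ends 72
e at 72 (size 32, align 8) → ends 104
total 104 bytes, alignment 8
112 − 104 = 8

8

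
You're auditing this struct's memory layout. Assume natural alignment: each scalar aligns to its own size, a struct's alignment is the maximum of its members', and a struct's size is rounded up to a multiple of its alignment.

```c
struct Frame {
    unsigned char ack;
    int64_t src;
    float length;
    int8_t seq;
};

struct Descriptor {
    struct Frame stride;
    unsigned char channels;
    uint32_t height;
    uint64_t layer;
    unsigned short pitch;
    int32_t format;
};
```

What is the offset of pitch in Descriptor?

Frame: ack at 0 (size 1, align 1) → ends 1; pad 7 to align 8 for src; src at 8 (size 8, align 8) → ends 16; length at 16 (size 4, align 4) → ends 20; seq at 20 (size 1, align 1) → ends 21; tail pad 3 to reach multiple of 8; total 24 bytes, alignment 8
stride at 0 (size 24, align 8) → ends 24
channels at 24 (size 1, align 1) → ends 25
pad 3 to align 4 for height
height at 28 (size 4, align 4) → ends 32
layer at 32 (size 8, align 8) → ends 40
pitch at 40 (size 2, align 2) → ends 42

40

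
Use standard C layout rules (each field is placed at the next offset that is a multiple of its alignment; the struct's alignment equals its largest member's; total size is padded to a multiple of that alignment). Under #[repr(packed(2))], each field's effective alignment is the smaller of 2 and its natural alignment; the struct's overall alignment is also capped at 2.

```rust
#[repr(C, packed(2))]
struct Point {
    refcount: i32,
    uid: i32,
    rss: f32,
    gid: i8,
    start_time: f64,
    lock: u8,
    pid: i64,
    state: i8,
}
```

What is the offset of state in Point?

@0: refcount [4B, align 2] → 4
@4: uid [4B, align 2] → 8
@8: rss [4B, align 2] → 12
@12: gid [1B, align 1] → 13
+1 pad (align 2)
@14: start_time [8B, align 2] → 22
@22: lock [1B, align 1] → 23
+1 pad (align 2)
@24: pid [8B, align 2] → 32
@32: state [1B, align 1] → 33

32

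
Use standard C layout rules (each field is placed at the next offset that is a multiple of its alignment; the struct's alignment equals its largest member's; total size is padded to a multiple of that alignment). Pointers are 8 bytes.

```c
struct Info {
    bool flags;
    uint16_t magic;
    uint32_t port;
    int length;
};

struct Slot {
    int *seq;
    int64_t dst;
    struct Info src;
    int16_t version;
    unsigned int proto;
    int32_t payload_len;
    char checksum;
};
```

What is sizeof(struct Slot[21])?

Info: 0..1  flags  (1B, 1-aligned); 1..2  -- padding (1B); 2..4  magic  (2B, 2-aligned); 4..8  port  (4B, 4-aligned); 8..12  length  (4B, 4-aligned); sizeof = 12, alignof = 4
0..8  seq  (8B, 8-aligned)
8..16  dst  (8B, 8-aligned)
16..28  src  (12B, 4-aligned)
28..30  version  (2B, 2-aligned)
30..32  -- padding (2B)
32..36  proto  (4B, 4-aligned)
36..40  payload_len  (4B, 4-aligned)
40..41  checksum  (1B, 1-aligned)
41..48  -- tail padding (7B)
sizeof = 48, alignof = 8
array of 21: 21 × 48 = 1008

1008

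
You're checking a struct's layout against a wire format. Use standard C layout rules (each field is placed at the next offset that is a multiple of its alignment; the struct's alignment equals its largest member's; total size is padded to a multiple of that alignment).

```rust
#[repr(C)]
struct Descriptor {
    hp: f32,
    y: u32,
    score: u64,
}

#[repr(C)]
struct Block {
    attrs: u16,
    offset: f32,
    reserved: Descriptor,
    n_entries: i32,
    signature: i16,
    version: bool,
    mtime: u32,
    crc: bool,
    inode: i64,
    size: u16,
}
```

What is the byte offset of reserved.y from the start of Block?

12

Descriptor: hp at 0 (size 4, align 4) → ends 4; y at 4 (size 4, align 4) → ends 8; score at 8 (size 8, align 8) → ends 16; total 16 bytes, alignment 8
attrs at 0 (size 2, align 2) → ends 2
pad 2 to align 4 for offset
offset at 4 (size 4, align 4) → ends 8
reserved at 8 (size 16, align 8) → ends 24
within Descriptor: y at 4
8 + 4 = 12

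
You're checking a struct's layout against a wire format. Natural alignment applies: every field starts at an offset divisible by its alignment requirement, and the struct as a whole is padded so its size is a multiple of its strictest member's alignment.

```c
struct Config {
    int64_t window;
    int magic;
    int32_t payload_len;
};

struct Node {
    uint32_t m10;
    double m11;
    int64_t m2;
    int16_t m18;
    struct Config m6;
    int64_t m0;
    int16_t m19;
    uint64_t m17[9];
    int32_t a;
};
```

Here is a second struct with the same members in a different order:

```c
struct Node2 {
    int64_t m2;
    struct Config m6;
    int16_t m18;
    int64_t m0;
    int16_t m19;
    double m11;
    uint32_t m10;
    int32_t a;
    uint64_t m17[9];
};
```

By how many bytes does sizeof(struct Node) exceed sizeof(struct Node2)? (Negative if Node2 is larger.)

Config: @0: window [8B, align 8] → 8; @8: magic [4B, align 4] → 12; @12: payload_len [4B, align 4] → 16; size 16, align 8
@0: m10 [4B, align 4] → 4
+4 pad (align 8)
@8: m11 [8B, align 8] → 16
@16: m2 [8B, align 8] → 24
@24: m18 [2B, align 2] → 26
+6 pad (align 8)
@32: m6 [16B, align 8] → 48
@48: m0 [8B, align 8] → 56
@56: m19 [2B, align 2] → 58
+6 pad (align 8)
@64: m17 [72B, align 8] → 136
@136: a [4B, align 4] → 140
+4 tail pad (align 8)
size 144, align 8
— Node2 —
@0: m2 [8B, align 8] → 8
@8: m6 [16B, align 8] → 24
@24: m18 [2B, align 2] → 26
+6 pad (align 8)
@32: m0 [8B, align 8] → 40
@40: m19 [2B, align 2] → 42
+6 pad (align 8)
@48: m11 [8B, align 8] → 56
@56: m10 [4B, align 4] → 60
@60: a [4B, align 4] → 64
@64: m17 [72B, align 8] → 136
size 136, align 8
144 − 136 = 8

8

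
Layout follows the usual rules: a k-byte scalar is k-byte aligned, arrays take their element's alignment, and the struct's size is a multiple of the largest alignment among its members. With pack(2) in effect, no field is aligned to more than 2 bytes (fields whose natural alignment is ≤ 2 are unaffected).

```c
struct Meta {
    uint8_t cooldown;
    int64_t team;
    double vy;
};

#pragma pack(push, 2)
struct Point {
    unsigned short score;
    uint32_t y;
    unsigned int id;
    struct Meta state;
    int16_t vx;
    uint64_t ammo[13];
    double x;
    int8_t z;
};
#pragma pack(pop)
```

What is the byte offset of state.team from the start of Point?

Meta: 0..1  cooldown  (1B, 1-aligned); 1..8  -- padding (7B); 8..16  team  (8B, 8-aligned); 16..24  vy  (8B, 8-aligned); sizeof = 24, alignof = 8
0..2  score  (2B, 2-aligned)
2..6  y  (4B, 2-aligned)
6..10  id  (4B, 2-aligned)
10..34  state  (24B, 2-aligned)
within Meta: team at 8
10 + 8 = 18

18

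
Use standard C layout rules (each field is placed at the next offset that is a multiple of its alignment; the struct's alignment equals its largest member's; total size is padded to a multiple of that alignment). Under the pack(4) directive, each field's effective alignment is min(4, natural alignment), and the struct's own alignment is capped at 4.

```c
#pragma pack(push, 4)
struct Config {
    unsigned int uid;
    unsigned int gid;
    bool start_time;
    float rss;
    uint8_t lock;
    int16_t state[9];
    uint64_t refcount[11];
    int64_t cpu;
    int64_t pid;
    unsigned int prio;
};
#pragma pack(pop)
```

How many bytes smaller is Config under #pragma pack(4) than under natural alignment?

8

natural layout:
  uid at 0 (size 4, align 4) → ends 4
  gid at 4 (size 4, align 4) → ends 8
  start_time at 8 (size 1, align 1) → ends 9
  pad 3 to align 4 for rss
  rss at 12 (size 4, align 4) → ends 16
  lock at 16 (size 1, align 1) → ends 17
  pad 1 to align 2 for state
  state at 18 (size 18, align 2) → ends 36
  pad 4 to align 8 for refcount
  refcount at 40 (size 88, align 8) → ends 128
  cpu at 128 (size 8, align 8) → ends 136
  pid at 136 (size 8, align 8) → ends 144
  prio at 144 (size 4, align 4) → ends 148
  tail pad 4 to reach multiple of 8
  total 152 bytes, alignment 8
packed(4) layout:
  uid at 0 (size 4, align 4) → ends 4
  gid at 4 (size 4, align 4) → ends 8
  start_time at 8 (size 1, align 1) → ends 9
  pad 3 to align 4 for rss
  rss at 12 (size 4, align 4) → ends 16
  lock at 16 (size 1, align 1) → ends 17
  pad 1 to align 2 for state
  state at 18 (size 18, align 2) → ends 36
  refcount at 36 (size 88, align 4) → ends 124
  cpu at 124 (size 8, align 4) → ends 132
  pid at 132 (size 8, align 4) → ends 140
  prio at 140 (size 4, align 4) → ends 144
  total 144 bytes, alignment 4
152 − 144 = 8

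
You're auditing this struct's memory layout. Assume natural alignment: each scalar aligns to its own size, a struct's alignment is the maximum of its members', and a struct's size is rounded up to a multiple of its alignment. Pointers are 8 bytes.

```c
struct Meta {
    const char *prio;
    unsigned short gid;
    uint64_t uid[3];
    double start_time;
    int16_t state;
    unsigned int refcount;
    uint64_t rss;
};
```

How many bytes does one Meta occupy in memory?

64 bytes

0..8  prio  (8B, 8-aligned)
8..10  gid  (2B, 2-aligned)
10..16  -- padding (6B)
16..40  uid  (24B, 8-aligned)
40..48  start_time  (8B, 8-aligned)
48..50  state  (2B, 2-aligned)
50..52  -- padding (2B)
52..56  refcount  (4B, 4-aligned)
56..64  rss  (8B, 8-aligned)
sizeof = 64, alignof = 8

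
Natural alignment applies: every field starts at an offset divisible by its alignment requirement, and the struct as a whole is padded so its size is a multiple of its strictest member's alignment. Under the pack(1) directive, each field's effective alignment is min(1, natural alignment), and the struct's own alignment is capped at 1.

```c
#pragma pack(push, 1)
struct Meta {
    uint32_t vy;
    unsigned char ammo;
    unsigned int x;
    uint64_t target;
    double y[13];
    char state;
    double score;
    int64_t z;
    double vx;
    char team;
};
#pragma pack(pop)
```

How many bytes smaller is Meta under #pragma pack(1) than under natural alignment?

21

natural layout:
  @0: vy [4B, align 4] → 4
  @4: ammo [1B, align 1] → 5
  +3 pad (align 4)
  @8: x [4B, align 4] → 12
  +4 pad (align 8)
  @16: target [8B, align 8] → 24
  @24: y [104B, align 8] → 128
  @128: state [1B, align 1] → 129
  +7 pad (align 8)
  @136: score [8B, align 8] → 144
  @144: z [8B, align 8] → 152
  @152: vx [8B, align 8] → 160
  @160: team [1B, align 1] → 161
  +7 tail pad (align 8)
  size 168, align 8
packed(1) layout:
  @0: vy [4B, align 1] → 4
  @4: ammo [1B, align 1] → 5
  @5: x [4B, align 1] → 9
  @9: target [8B, align 1] → 17
  @17: y [104B, align 1] → 121
  @121: state [1B, align 1] → 122
  @122: score [8B, align 1] → 130
  @130: z [8B, align 1] → 138
  @138: vx [8B, align 1] → 146
  @146: team [1B, align 1] → 147
  size 147, align 1
168 − 147 = 21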